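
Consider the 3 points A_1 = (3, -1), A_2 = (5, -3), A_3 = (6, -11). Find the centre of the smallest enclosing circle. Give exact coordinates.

Side lengths²: A_1A_2² = 8, A_1A_3² = 109, A_2A_3² = 65.
Since A_1A_3² = 109 ≥ 65 + 8 = 73, the angle opposite A_1A_3 is not acute, so the smallest enclosing circle has A_1A_3 as diameter.
Centre = midpoint of A_1A_3 = (4.5, -6), r² = 109/4 = 27.25.
Centre = (4.5, -6).

(4.5, -6)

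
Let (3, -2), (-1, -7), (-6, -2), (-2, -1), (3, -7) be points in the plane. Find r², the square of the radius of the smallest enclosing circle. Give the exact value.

26.5

The farthest pair is (-6, -2)–(3, -7) with squared distance 106. The circle on this segment as diameter has centre (-1.5, -4.5) and r² = 106/4 = 26.5.
Check (3, -2): distance² to centre = 26.5 ≤ 26.5, so it lies inside.
All remaining points lie in this disk, and no smaller disk contains both endpoints, so this is the minimum enclosing circle.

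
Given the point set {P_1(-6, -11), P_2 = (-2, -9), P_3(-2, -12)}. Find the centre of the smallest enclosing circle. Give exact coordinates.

(-3.75, -10.5)

Side lengths²: P_1P_2² = 20, P_1P_3² = 17, P_2P_3² = 9.
Since P_1P_2² = 20 < 17 + 9 = 26, the triangle is acute, so the smallest enclosing circle is the circumcircle.
Circumcentre = (-3.75, -10.5), r² = 5.3125.
Centre = (-3.75, -10.5).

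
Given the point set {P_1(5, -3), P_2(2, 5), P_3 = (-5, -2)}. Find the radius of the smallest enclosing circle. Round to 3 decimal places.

Side lengths²: P_1P_2² = 73, P_1P_3² = 101, P_2P_3² = 98.
Since P_1P_3² = 101 < 98 + 73 = 171, the triangle is acute, so the smallest enclosing circle is the circumcircle.
Circumcentre = (5/22, -5/22), r² = 7373/242.
r = √(7373/242) ≈ 5.520.

5.520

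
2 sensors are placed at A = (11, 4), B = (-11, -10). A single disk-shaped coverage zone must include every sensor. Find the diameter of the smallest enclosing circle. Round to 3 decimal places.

26.077

The smallest circle enclosing two points has them as diameter endpoints.
Centre = midpoint = (0, -3); r² = |AB|²/4 = 680/4 = 170.
Diameter = 2r = 2√170 ≈ 26.077.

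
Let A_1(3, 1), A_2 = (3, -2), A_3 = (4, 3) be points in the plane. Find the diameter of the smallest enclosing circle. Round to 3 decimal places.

5.099

Side lengths²: A_1A_2² = 9, A_1A_3² = 5, A_2A_3² = 26.
Since A_2A_3² = 26 ≥ 9 + 5 = 14, the angle opposite A_2A_3 is not acute, so the smallest enclosing circle has A_2A_3 as diameter.
Centre = midpoint of A_2A_3 = (3.5, 0.5), r² = 26/4 = 6.5.
Diameter = 2r = 2√(6.5) ≈ 5.099.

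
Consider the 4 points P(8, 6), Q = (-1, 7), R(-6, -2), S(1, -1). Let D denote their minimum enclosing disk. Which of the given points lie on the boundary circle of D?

A smallest enclosing disk is always determined by at most three of the input points on its boundary.
The farthest pair is P–R with squared distance 260. The circle on this segment as diameter has centre (1, 2) and r² = 260/4 = 65.
Check Q: distance² to centre = 29 ≤ 65, so it lies inside.
All remaining points lie in this disk, and no smaller disk contains both endpoints, so this is the minimum enclosing circle.
The points at distance exactly r from the centre are P, R — 2 points.

P, R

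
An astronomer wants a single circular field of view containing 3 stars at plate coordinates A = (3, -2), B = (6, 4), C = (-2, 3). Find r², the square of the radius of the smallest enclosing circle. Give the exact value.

Side lengths²: AB² = 45, AC² = 50, BC² = 65.
Since BC² = 65 < 50 + 45 = 95, the triangle is acute, so the smallest enclosing circle is the circumcircle.
Circumcentre = (13/6, 13/6), r² = 325/18.

325/18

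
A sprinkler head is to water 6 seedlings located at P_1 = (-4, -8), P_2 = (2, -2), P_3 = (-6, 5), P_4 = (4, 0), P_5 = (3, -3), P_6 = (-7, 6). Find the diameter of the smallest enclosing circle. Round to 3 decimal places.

A smallest enclosing disk is always determined by at most three of the input points on its boundary.
The minimum enclosing circle is determined by three boundary points: P_1, P_4, P_6.
Their circumcentre is (-117/34, -19/34) with r² = 32185/578.
The farthest remaining point P_5 is at distance² 27425/578 ≤ 32185/578.
Diameter = 2r = 2√(32185/578) ≈ 14.924.

14.924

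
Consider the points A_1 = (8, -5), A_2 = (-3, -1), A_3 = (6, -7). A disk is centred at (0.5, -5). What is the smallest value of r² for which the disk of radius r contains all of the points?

The required radius is the distance from (0.5, -5) to the farthest point.
Squared distances: 56.25, 28.25, 34.25.
Maximum is 56.25, attained at A_1.

56.25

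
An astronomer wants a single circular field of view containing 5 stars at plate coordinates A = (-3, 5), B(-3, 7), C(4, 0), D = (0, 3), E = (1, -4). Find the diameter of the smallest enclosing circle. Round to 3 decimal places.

The minimum enclosing circle of a finite set is fixed by two of the points (as a diameter) or three (as a circumcircle).
The farthest pair is B–E with squared distance 137. The circle on this segment as diameter has centre (-1, 1.5) and r² = 137/4 = 34.25.
Check A: distance² to centre = 16.25 ≤ 34.25, so it lies inside.
All remaining points lie in this disk, and no smaller disk contains both endpoints, so this is the minimum enclosing circle.
Diameter = 2r = 2√(34.25) ≈ 11.705.

11.705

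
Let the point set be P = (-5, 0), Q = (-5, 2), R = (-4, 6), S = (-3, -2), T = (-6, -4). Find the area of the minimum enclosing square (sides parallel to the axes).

The bounding box has width 3 and height 10.
An axis-aligned square enclosing the set must have side ≥ max(width, height).
So the minimum side is max(3, 10) = 10.
Area = 10² = 100.

100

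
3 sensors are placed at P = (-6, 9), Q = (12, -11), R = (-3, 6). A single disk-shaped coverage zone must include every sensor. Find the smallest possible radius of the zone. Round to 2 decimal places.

13.45

Side lengths²: PQ² = 724, PR² = 18, QR² = 514.
Since PQ² = 724 ≥ 514 + 18 = 532, the angle opposite PQ is not acute, so the smallest enclosing circle has PQ as diameter.
Centre = midpoint of PQ = (3, -1), r² = 724/4 = 181.
r = √181 ≈ 13.45.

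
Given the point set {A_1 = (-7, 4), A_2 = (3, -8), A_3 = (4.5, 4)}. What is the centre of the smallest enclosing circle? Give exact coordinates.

(-1.25, -1.375)

Side lengths²: A_1A_2² = 244, A_1A_3² = 132.25, A_2A_3² = 146.25.
Since A_1A_2² = 244 < 146.25 + 132.25 = 278.5, the triangle is acute, so the smallest enclosing circle is the circumcircle.
Circumcentre = (-1.25, -1.375), r² = 61.953125.
Centre = (-1.25, -1.375).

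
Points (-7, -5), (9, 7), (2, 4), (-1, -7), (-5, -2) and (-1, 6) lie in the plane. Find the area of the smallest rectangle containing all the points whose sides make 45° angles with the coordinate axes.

In coordinates u = x + y, v = x − y the rectangle is axis-aligned; the map (x,y)→(u,v) scales areas by 2.
u-values: -12, 16, 6, -8, -7, 5; range = 16 − (-12) = 28.
v-values: -2, 2, -2, 6, -3, -7; range = 6 − (-7) = 13.
Area = (28 × 13) / 2 = 182.

182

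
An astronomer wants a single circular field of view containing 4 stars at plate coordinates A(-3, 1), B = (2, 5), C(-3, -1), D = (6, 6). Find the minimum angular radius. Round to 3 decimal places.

5.701

The minimum enclosing circle of a finite set is fixed by two of the points (as a diameter) or three (as a circumcircle).
The farthest pair is C–D with squared distance 130. The circle on this segment as diameter has centre (1.5, 2.5) and r² = 130/4 = 32.5.
Check A: distance² to centre = 22.5 ≤ 32.5, so it lies inside.
All remaining points lie in this disk, and no smaller disk contains both endpoints, so this is the minimum enclosing circle.
r = √(32.5) ≈ 5.701.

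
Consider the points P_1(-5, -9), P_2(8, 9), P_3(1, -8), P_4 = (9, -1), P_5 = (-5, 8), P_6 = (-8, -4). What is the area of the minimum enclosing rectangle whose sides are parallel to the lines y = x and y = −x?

In coordinates u = x + y, v = x − y the rectangle is axis-aligned; the map (x,y)→(u,v) scales areas by 2.
u-values: -14, 17, -7, 8, 3, -12; range = 17 − (-14) = 31.
v-values: 4, -1, 9, 10, -13, -4; range = 10 − (-13) = 23.
Area = (31 × 23) / 2 = 356.5.

356.5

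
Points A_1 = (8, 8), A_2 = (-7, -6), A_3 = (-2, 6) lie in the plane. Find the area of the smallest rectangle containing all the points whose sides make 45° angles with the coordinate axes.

In coordinates u = x + y, v = x − y the rectangle is axis-aligned; the map (x,y)→(u,v) scales areas by 2.
u-values: 16, -13, 4; range = 16 − (-13) = 29.
v-values: 0, -1, -8; range = 0 − (-8) = 8.
Area = (29 × 8) / 2 = 116.

116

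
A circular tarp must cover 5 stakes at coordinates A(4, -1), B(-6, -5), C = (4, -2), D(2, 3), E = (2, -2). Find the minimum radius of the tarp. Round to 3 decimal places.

A smallest enclosing disk is always determined by at most three of the input points on its boundary.
The minimum enclosing circle is determined by three boundary points: B, C, D.
Their circumcentre is (-23/14, -19/14) with r² = 3161/98.
The farthest remaining point A is at distance² 3133/98 ≤ 3161/98.
r = √(3161/98) ≈ 5.679.

5.679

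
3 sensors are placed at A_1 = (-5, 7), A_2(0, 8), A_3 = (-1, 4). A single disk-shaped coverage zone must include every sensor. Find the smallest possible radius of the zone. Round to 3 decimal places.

Side lengths²: A_1A_2² = 26, A_1A_3² = 25, A_2A_3² = 17.
Since A_1A_2² = 26 < 25 + 17 = 42, the triangle is acute, so the smallest enclosing circle is the circumcircle.
Circumcentre = (-87/38, 245/38), r² = 5525/722.
r = √(5525/722) ≈ 2.766.

2.766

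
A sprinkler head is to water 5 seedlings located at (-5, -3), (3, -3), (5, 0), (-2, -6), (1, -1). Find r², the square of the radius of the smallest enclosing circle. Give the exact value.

By Welzl's lemma the MEC is supported by two points (diametrically opposite) or three points (on a circumcircle).
The farthest pair is (-5, -3)–(5, 0) with squared distance 109. The circle on this segment as diameter has centre (0, -1.5) and r² = 109/4 = 27.25.
Check (3, -3): distance² to centre = 11.25 ≤ 27.25, so it lies inside.
All remaining points lie in this disk, and no smaller disk contains both endpoints, so this is the minimum enclosing circle.

27.25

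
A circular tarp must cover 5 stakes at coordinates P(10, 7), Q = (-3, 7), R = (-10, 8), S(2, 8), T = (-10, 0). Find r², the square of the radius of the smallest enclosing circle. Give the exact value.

112.530625

By Welzl's lemma the MEC is supported by two points (diametrically opposite) or three points (on a circumcircle).
The minimum enclosing circle is determined by three boundary points: P, R, T.
Their circumcentre is (-0.175, 4) with r² = 112.530625.
The farthest remaining point S is at distance² 20.730625 ≤ 112.530625.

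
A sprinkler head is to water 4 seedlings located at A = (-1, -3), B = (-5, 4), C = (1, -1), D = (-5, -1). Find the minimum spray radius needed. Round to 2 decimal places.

4.05

The minimum enclosing circle of a finite set is fixed by two of the points (as a diameter) or three (as a circumcircle).
The minimum enclosing circle is determined by three boundary points: A, B, C.
Their circumcentre is (-59/22, 15/22) with r² = 3965/242.
The farthest remaining point D is at distance² 1985/242 ≤ 3965/242.
r = √(3965/242) ≈ 4.05.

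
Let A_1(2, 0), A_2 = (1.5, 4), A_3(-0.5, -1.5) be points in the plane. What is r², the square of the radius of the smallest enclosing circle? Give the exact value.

8.5625

Side lengths²: A_1A_2² = 16.25, A_1A_3² = 8.5, A_2A_3² = 34.25.
Since A_2A_3² = 34.25 ≥ 16.25 + 8.5 = 24.75, the angle opposite A_2A_3 is not acute, so the smallest enclosing circle has A_2A_3 as diameter.
Centre = midpoint of A_2A_3 = (0.5, 1.25), r² = 34.25/4 = 8.5625.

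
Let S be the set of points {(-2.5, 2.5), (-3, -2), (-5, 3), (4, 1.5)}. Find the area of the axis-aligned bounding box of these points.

45

x ranges over [-5, 4], width 9.
y ranges over [-2, 3], height 5.
Area = 9 × 5 = 45.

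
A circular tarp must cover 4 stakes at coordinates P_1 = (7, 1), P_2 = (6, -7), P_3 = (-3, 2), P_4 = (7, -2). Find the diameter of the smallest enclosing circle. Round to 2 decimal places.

The minimum enclosing circle of a finite set is fixed by two of the points (as a diameter) or three (as a circumcircle).
The minimum enclosing circle is determined by three boundary points: P_1, P_2, P_3.
Their circumcentre is (29/18, -43/18) with r² = 6565/162.
The farthest remaining point P_4 is at distance² 4729/162 ≤ 6565/162.
Diameter = 2r = 2√(6565/162) ≈ 12.73.

12.73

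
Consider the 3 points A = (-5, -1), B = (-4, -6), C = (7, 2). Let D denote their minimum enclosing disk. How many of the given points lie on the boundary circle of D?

Side lengths²: AB² = 26, AC² = 153, BC² = 185.
Since BC² = 185 ≥ 153 + 26 = 179, the angle opposite BC is not acute, so the smallest enclosing circle has BC as diameter.
Centre = midpoint of BC = (1.5, -2), r² = 185/4 = 46.25.
The points at distance exactly r from the centre are B, C — 2 points.

2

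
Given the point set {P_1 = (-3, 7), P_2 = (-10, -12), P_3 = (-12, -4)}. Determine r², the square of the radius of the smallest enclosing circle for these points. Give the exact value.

102.5

Side lengths²: P_1P_2² = 410, P_1P_3² = 202, P_2P_3² = 68.
Since P_1P_2² = 410 ≥ 202 + 68 = 270, the angle opposite P_1P_2 is not acute, so the smallest enclosing circle has P_1P_2 as diameter.
Centre = midpoint of P_1P_2 = (-6.5, -2.5), r² = 410/4 = 102.5.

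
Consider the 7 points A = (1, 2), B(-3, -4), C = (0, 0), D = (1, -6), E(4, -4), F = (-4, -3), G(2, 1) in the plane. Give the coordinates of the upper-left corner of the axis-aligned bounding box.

x-range [-4, 4], y-range [-6, 2].
The upper-left corner is (-4, 2).

(-4, 2)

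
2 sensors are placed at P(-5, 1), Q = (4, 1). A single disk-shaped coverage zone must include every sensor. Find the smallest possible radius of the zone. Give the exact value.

4.5

The smallest circle enclosing two points has them as diameter endpoints.
Centre = midpoint = (-0.5, 1); r² = |PQ|²/4 = 81/4 = 20.25.
r = √(20.25) = 4.5.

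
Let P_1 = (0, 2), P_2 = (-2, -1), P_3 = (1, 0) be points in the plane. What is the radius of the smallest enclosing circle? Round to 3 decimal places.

1.821

Side lengths²: P_1P_2² = 13, P_1P_3² = 5, P_2P_3² = 10.
Since P_1P_2² = 13 < 10 + 5 = 15, the triangle is acute, so the smallest enclosing circle is the circumcircle.
Circumcentre = (-11/14, 5/14), r² = 325/98.
r = √(325/98) ≈ 1.821.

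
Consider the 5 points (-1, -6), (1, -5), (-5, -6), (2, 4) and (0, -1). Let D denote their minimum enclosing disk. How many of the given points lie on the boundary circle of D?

By Welzl's lemma the MEC is supported by two points (diametrically opposite) or three points (on a circumcircle).
The farthest pair is (-5, -6)–(2, 4) with squared distance 149. The circle on this segment as diameter has centre (-1.5, -1) and r² = 149/4 = 37.25.
Check (-1, -6): distance² to centre = 25.25 ≤ 37.25, so it lies inside.
All remaining points lie in this disk, and no smaller disk contains both endpoints, so this is the minimum enclosing circle.
The points at distance exactly r from the centre are (-5, -6), (2, 4) — 2 points.

2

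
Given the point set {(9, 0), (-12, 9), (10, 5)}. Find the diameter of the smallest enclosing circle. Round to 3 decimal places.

22.851

Call the three points A, B, C in the order given.
Side lengths²: AB² = 522, AC² = 26, BC² = 500.
Since AB² = 522 < 500 + 26 = 526, the triangle is acute, so the smallest enclosing circle is the circumcircle.
Circumcentre = (-27/19, 89/19), r² = 47125/361.
Diameter = 2r = 2√(47125/361) ≈ 22.851.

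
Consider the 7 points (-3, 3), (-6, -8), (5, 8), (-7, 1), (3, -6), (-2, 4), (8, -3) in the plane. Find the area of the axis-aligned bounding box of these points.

240

x ranges over [-7, 8], width 15.
y ranges over [-8, 8], height 16.
Area = 15 × 16 = 240.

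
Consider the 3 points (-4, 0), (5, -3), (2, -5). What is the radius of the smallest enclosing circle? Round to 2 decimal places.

Call the three points A, B, C in the order given.
Side lengths²: AB² = 90, AC² = 61, BC² = 13.
Since AB² = 90 ≥ 61 + 13 = 74, the angle opposite AB is not acute, so the smallest enclosing circle has AB as diameter.
Centre = midpoint of AB = (0.5, -1.5), r² = 90/4 = 22.5.
r = √(22.5) ≈ 4.74.

4.74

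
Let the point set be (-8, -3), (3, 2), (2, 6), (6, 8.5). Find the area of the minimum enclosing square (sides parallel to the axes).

The bounding box has width 14 and height 11.5.
An axis-aligned square enclosing the set must have side ≥ max(width, height).
So the minimum side is max(14, 11.5) = 14.
Area = 14² = 196.

196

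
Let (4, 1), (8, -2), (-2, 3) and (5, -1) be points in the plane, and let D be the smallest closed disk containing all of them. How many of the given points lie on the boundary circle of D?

2

The minimum enclosing circle of a finite set is fixed by two of the points (as a diameter) or three (as a circumcircle).
The farthest pair is (8, -2)–(-2, 3) with squared distance 125. The circle on this segment as diameter has centre (3, 0.5) and r² = 125/4 = 31.25.
Check (4, 1): distance² to centre = 1.25 ≤ 31.25, so it lies inside.
All remaining points lie in this disk, and no smaller disk contains both endpoints, so this is the minimum enclosing circle.
The points at distance exactly r from the centre are (8, -2), (-2, 3) — 2 points.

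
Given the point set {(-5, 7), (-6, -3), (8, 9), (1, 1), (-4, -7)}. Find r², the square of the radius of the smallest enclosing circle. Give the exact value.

The farthest pair is (8, 9)–(-4, -7) with squared distance 400. The circle on this segment as diameter has centre (2, 1) and r² = 400/4 = 100.
Check (-5, 7): distance² to centre = 85 ≤ 100, so it lies inside.
All remaining points lie in this disk, and no smaller disk contains both endpoints, so this is the minimum enclosing circle.

100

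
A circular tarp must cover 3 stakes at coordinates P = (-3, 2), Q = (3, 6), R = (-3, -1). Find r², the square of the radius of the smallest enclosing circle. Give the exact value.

Side lengths²: PQ² = 52, PR² = 9, QR² = 85.
Since QR² = 85 ≥ 52 + 9 = 61, the angle opposite QR is not acute, so the smallest enclosing circle has QR as diameter.
Centre = midpoint of QR = (0, 2.5), r² = 85/4 = 21.25.

21.25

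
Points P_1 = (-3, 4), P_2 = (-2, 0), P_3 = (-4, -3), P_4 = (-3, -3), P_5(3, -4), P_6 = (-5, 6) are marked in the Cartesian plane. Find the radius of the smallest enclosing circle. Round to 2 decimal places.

6.40

By Welzl's lemma the MEC is supported by two points (diametrically opposite) or three points (on a circumcircle).
The farthest pair is P_5–P_6 with squared distance 164. The circle on this segment as diameter has centre (-1, 1) and r² = 164/4 = 41.
Check P_1: distance² to centre = 13 ≤ 41, so it lies inside.
All remaining points lie in this disk, and no smaller disk contains both endpoints, so this is the minimum enclosing circle.
r = √41 ≈ 6.40.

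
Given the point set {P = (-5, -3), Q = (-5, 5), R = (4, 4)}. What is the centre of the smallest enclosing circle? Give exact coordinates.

(-8/9, 1)

Side lengths²: PQ² = 64, PR² = 130, QR² = 82.
Since PR² = 130 < 82 + 64 = 146, the triangle is acute, so the smallest enclosing circle is the circumcircle.
Circumcentre = (-8/9, 1), r² = 2665/81.
Centre = (-8/9, 1).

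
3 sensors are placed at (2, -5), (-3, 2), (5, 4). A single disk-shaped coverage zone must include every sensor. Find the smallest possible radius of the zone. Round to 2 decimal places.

Call the three points A, B, C in the order given.
Side lengths²: AB² = 74, AC² = 90, BC² = 68.
Since AC² = 90 < 74 + 68 = 142, the triangle is acute, so the smallest enclosing circle is the circumcircle.
Circumcentre = (19/11, 1/11), r² = 3145/121.
r = √(3145/121) ≈ 5.10.

5.10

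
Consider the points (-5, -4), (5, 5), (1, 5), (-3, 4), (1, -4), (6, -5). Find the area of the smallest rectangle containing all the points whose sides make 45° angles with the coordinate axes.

In coordinates u = x + y, v = x − y the rectangle is axis-aligned; the map (x,y)→(u,v) scales areas by 2.
u-values: -9, 10, 6, 1, -3, 1; range = 10 − (-9) = 19.
v-values: -1, 0, -4, -7, 5, 11; range = 11 − (-7) = 18.
Area = (19 × 18) / 2 = 171.

171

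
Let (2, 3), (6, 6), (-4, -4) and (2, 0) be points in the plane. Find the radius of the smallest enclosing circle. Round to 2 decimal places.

7.07

The farthest pair is (6, 6)–(-4, -4) with squared distance 200. The circle on this segment as diameter has centre (1, 1) and r² = 200/4 = 50.
Check (2, 3): distance² to centre = 5 ≤ 50, so it lies inside.
All remaining points lie in this disk, and no smaller disk contains both endpoints, so this is the minimum enclosing circle.
r = √50 ≈ 7.07.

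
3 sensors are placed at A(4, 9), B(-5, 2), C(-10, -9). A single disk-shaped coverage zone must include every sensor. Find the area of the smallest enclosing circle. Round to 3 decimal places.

Side lengths²: AB² = 130, AC² = 520, BC² = 146.
Since AC² = 520 ≥ 146 + 130 = 276, the angle opposite AC is not acute, so the smallest enclosing circle has AC as diameter.
Centre = midpoint of AC = (-3, 0), r² = 520/4 = 130.
Area = π·r² = π·130 ≈ 408.407.

408.407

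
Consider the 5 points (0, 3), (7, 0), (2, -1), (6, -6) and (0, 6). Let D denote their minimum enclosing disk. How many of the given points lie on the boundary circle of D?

2

A smallest enclosing disk is always determined by at most three of the input points on its boundary.
The farthest pair is (6, -6)–(0, 6) with squared distance 180. The circle on this segment as diameter has centre (3, 0) and r² = 180/4 = 45.
Check (0, 3): distance² to centre = 18 ≤ 45, so it lies inside.
All remaining points lie in this disk, and no smaller disk contains both endpoints, so this is the minimum enclosing circle.
The points at distance exactly r from the centre are (6, -6), (0, 6) — 2 points.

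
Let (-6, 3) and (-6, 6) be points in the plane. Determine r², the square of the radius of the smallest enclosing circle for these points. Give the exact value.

The smallest circle enclosing two points has them as diameter endpoints.
Centre = midpoint = (-6, 4.5); r² = |(-6, 3)−(-6, 6)|²/4 = 9/4 = 2.25.

2.25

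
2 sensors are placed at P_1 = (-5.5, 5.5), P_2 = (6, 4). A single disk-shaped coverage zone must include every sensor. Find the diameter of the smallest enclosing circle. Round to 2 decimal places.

The smallest circle enclosing two points has them as diameter endpoints.
Centre = midpoint = (0.25, 4.75); r² = |P_1P_2|²/4 = 134.5/4 = 33.625.
Diameter = 2r = 2√(33.625) ≈ 11.60.

11.60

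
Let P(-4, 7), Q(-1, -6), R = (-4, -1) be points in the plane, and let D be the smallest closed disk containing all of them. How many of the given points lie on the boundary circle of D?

2

Side lengths²: PQ² = 178, PR² = 64, QR² = 34.
Since PQ² = 178 ≥ 64 + 34 = 98, the angle opposite PQ is not acute, so the smallest enclosing circle has PQ as diameter.
Centre = midpoint of PQ = (-2.5, 0.5), r² = 178/4 = 44.5.
The points at distance exactly r from the centre are P, Q — 2 points.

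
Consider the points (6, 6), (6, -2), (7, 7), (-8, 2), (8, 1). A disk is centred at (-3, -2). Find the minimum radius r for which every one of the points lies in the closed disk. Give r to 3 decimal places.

13.454

The required radius is the distance from (-3, -2) to the farthest point.
Squared distances: 145, 81, 181, 41, 130.
Maximum is 181, attained at (7, 7).
r = √181 ≈ 13.454.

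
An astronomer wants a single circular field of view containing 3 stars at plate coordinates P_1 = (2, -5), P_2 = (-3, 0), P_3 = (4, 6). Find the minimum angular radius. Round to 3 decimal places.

5.607

Side lengths²: P_1P_2² = 50, P_1P_3² = 125, P_2P_3² = 85.
Since P_1P_3² = 125 < 85 + 50 = 135, the triangle is acute, so the smallest enclosing circle is the circumcircle.
Circumcentre = (67/26, 15/26), r² = 10625/338.
r = √(10625/338) ≈ 5.607.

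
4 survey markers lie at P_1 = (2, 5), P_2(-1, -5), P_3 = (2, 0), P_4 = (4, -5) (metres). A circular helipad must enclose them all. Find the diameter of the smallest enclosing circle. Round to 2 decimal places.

The minimum enclosing circle of a finite set is fixed by two of the points (as a diameter) or three (as a circumcircle).
The minimum enclosing circle is determined by three boundary points: P_1, P_2, P_4.
Their circumcentre is (1.5, -0.3) with r² = 28.34.
The farthest remaining point P_3 is at distance² 0.34 ≤ 28.34.
Diameter = 2r = 2√(28.34) ≈ 10.65.

10.65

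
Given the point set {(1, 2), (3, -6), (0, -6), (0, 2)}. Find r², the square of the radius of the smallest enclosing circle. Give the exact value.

By Welzl's lemma the MEC is supported by two points (diametrically opposite) or three points (on a circumcircle).
The farthest pair is (3, -6)–(0, 2) with squared distance 73. The circle on this segment as diameter has centre (1.5, -2) and r² = 73/4 = 18.25.
Check (1, 2): distance² to centre = 16.25 ≤ 18.25, so it lies inside.
All remaining points lie in this disk, and no smaller disk contains both endpoints, so this is the minimum enclosing circle.

18.25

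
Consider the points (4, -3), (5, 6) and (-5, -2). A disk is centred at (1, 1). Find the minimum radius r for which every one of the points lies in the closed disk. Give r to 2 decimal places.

The required radius is the distance from (1, 1) to the farthest point.
Squared distances: 25, 41, 45.
Maximum is 45, attained at (-5, -2).
r = √45 ≈ 6.71.

6.71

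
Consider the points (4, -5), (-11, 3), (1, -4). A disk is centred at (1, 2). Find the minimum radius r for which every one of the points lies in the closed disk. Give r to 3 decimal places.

The required radius is the distance from (1, 2) to the farthest point.
Squared distances: 58, 145, 36.
Maximum is 145, attained at (-11, 3).
r = √145 ≈ 12.042.

12.042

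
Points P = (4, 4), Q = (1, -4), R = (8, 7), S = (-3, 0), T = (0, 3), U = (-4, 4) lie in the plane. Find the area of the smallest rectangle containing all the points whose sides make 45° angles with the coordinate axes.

117

In coordinates u = x + y, v = x − y the rectangle is axis-aligned; the map (x,y)→(u,v) scales areas by 2.
u-values: 8, -3, 15, -3, 3, 0; range = 15 − (-3) = 18.
v-values: 0, 5, 1, -3, -3, -8; range = 5 − (-8) = 13.
Area = (18 × 13) / 2 = 117.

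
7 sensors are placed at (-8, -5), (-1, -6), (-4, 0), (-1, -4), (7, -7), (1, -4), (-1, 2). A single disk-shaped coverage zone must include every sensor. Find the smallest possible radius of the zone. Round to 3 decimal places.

The minimum enclosing circle is determined by three boundary points: (-8, -5), (7, -7), (-1, 2).
Their circumcentre is (-15/34, -189/34) with r² = 33205/578.
The farthest remaining point (-4, 0) is at distance² 25181/578 ≤ 33205/578.
r = √(33205/578) ≈ 7.579.

7.579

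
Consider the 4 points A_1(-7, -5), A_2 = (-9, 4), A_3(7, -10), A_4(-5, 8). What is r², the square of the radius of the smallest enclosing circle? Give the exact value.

The minimum enclosing circle of a finite set is fixed by two of the points (as a diameter) or three (as a circumcircle).
The minimum enclosing circle is determined by three boundary points: A_2, A_3, A_4.
Their circumcentre is (0.4, -1.4) with r² = 117.52.
The farthest remaining point A_1 is at distance² 67.72 ≤ 117.52.

117.52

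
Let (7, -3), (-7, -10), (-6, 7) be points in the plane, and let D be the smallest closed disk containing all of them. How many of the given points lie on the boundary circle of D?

3

Call the three points A, B, C in the order given.
Side lengths²: AB² = 245, AC² = 269, BC² = 290.
Since BC² = 290 < 269 + 245 = 514, the triangle is acute, so the smallest enclosing circle is the circumcircle.
Circumcentre = (-157/66, -115/66), r² = 195025/2178.
The points at distance exactly r from the centre are (7, -3), (-7, -10), (-6, 7) — 3 points.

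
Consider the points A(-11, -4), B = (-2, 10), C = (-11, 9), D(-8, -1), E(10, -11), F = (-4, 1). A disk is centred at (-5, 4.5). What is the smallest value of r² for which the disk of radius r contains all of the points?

The required radius is the distance from (-5, 4.5) to the farthest point.
Squared distances: 108.25, 39.25, 56.25, 39.25, 465.25, 13.25.
Maximum is 465.25, attained at E.

465.25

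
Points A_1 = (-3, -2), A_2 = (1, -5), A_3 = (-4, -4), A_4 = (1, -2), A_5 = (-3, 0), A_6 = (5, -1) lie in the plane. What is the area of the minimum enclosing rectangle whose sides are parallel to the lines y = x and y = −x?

In coordinates u = x + y, v = x − y the rectangle is axis-aligned; the map (x,y)→(u,v) scales areas by 2.
u-values: -5, -4, -8, -1, -3, 4; range = 4 − (-8) = 12.
v-values: -1, 6, 0, 3, -3, 6; range = 6 − (-3) = 9.
Area = (12 × 9) / 2 = 54.

54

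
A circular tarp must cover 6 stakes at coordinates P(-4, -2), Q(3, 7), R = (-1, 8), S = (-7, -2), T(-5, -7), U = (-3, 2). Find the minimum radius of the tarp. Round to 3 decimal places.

8.062

By Welzl's lemma the MEC is supported by two points (diametrically opposite) or three points (on a circumcircle).
The farthest pair is Q–T with squared distance 260. The circle on this segment as diameter has centre (-1, 0) and r² = 260/4 = 65.
Check P: distance² to centre = 13 ≤ 65, so it lies inside.
All remaining points lie in this disk, and no smaller disk contains both endpoints, so this is the minimum enclosing circle.
r = √65 ≈ 8.062.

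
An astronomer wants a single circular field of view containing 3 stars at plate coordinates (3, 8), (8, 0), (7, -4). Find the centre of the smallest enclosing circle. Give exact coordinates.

(5, 2)

Call the three points A, B, C in the order given.
Side lengths²: AB² = 89, AC² = 160, BC² = 17.
Since AC² = 160 ≥ 89 + 17 = 106, the angle opposite AC is not acute, so the smallest enclosing circle has AC as diameter.
Centre = midpoint of AC = (5, 2), r² = 160/4 = 40.
Centre = (5, 2).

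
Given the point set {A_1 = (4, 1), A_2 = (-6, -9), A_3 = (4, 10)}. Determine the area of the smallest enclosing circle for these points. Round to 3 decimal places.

Side lengths²: A_1A_2² = 200, A_1A_3² = 81, A_2A_3² = 461.
Since A_2A_3² = 461 ≥ 200 + 81 = 281, the angle opposite A_2A_3 is not acute, so the smallest enclosing circle has A_2A_3 as diameter.
Centre = midpoint of A_2A_3 = (-1, 0.5), r² = 461/4 = 115.25.
Area = π·r² = π·115.25 ≈ 362.069.

362.069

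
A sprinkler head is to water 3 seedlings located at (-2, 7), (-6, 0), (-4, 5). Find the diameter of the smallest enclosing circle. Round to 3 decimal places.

Call the three points A, B, C in the order given.
Side lengths²: AB² = 65, AC² = 8, BC² = 29.
Since AB² = 65 ≥ 29 + 8 = 37, the angle opposite AB is not acute, so the smallest enclosing circle has AB as diameter.
Centre = midpoint of AB = (-4, 3.5), r² = 65/4 = 16.25.
Diameter = 2r = 2√(16.25) ≈ 8.062.

8.062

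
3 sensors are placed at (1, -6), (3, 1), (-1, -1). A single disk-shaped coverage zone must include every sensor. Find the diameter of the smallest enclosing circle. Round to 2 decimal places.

Call the three points A, B, C in the order given.
Side lengths²: AB² = 53, AC² = 29, BC² = 20.
Since AB² = 53 ≥ 29 + 20 = 49, the angle opposite AB is not acute, so the smallest enclosing circle has AB as diameter.
Centre = midpoint of AB = (2, -2.5), r² = 53/4 = 13.25.
Diameter = 2r = 2√(13.25) ≈ 7.28.

7.28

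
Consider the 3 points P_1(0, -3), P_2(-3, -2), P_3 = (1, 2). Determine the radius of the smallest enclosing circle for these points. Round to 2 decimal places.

2.85

Side lengths²: P_1P_2² = 10, P_1P_3² = 26, P_2P_3² = 32.
Since P_2P_3² = 32 < 26 + 10 = 36, the triangle is acute, so the smallest enclosing circle is the circumcircle.
Circumcentre = (-0.75, -0.25), r² = 8.125.
r = √(8.125) ≈ 2.85.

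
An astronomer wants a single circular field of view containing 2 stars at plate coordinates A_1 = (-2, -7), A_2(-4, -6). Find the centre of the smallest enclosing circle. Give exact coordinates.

(-3, -6.5)

The smallest circle enclosing two points has them as diameter endpoints.
Centre = midpoint = (-3, -6.5); r² = |A_1A_2|²/4 = 5/4 = 1.25.
Centre = (-3, -6.5).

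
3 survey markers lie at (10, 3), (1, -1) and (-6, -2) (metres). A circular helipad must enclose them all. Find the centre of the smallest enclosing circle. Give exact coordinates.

Call the three points A, B, C in the order given.
Side lengths²: AB² = 97, AC² = 281, BC² = 50.
Since AC² = 281 ≥ 97 + 50 = 147, the angle opposite AC is not acute, so the smallest enclosing circle has AC as diameter.
Centre = midpoint of AC = (2, 0.5), r² = 281/4 = 70.25.
Centre = (2, 0.5).

(2, 0.5)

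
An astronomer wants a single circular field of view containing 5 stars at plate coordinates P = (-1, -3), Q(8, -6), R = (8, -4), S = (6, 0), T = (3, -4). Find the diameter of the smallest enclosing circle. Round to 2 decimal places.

The minimum enclosing circle of a finite set is fixed by two of the points (as a diameter) or three (as a circumcircle).
The minimum enclosing circle is determined by three boundary points: P, Q, S.
Their circumcentre is (3.625, -4.125) with r² = 22.65625.
The farthest remaining point R is at distance² 19.15625 ≤ 22.65625.
Diameter = 2r = 2√(22.65625) ≈ 9.52.

9.52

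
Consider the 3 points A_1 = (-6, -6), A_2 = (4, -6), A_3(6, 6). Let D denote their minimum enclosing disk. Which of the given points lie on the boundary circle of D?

A_1, A_3

Side lengths²: A_1A_2² = 100, A_1A_3² = 288, A_2A_3² = 148.
Since A_1A_3² = 288 ≥ 148 + 100 = 248, the angle opposite A_1A_3 is not acute, so the smallest enclosing circle has A_1A_3 as diameter.
Centre = midpoint of A_1A_3 = (0, 0), r² = 288/4 = 72.
The points at distance exactly r from the centre are A_1, A_3 — 2 points.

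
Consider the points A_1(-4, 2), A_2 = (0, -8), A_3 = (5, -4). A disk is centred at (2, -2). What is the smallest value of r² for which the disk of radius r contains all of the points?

The required radius is the distance from (2, -2) to the farthest point.
Squared distances: 52, 40, 13.
Maximum is 52, attained at A_1.

52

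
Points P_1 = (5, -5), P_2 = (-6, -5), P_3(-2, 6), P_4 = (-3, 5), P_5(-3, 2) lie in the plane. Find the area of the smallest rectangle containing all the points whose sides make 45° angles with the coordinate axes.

135

In coordinates u = x + y, v = x − y the rectangle is axis-aligned; the map (x,y)→(u,v) scales areas by 2.
u-values: 0, -11, 4, 2, -1; range = 4 − (-11) = 15.
v-values: 10, -1, -8, -8, -5; range = 10 − (-8) = 18.
Area = (15 × 18) / 2 = 135.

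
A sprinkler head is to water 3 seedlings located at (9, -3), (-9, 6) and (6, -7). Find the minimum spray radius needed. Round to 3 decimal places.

Call the three points A, B, C in the order given.
Side lengths²: AB² = 405, AC² = 25, BC² = 394.
Since AB² = 405 < 394 + 25 = 419, the triangle is acute, so the smallest enclosing circle is the circumcircle.
Circumcentre = (-7/22, 19/22), r² = 24625/242.
r = √(24625/242) ≈ 10.087.

10.087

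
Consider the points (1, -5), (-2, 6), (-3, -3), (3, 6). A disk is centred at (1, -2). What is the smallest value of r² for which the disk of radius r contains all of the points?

The required radius is the distance from (1, -2) to the farthest point.
Squared distances: 9, 73, 17, 68.
Maximum is 73, attained at (-2, 6).

73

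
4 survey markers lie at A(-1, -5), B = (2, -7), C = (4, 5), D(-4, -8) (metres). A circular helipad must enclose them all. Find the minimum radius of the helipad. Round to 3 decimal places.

A smallest enclosing disk is always determined by at most three of the input points on its boundary.
The farthest pair is C–D with squared distance 233. The circle on this segment as diameter has centre (0, -1.5) and r² = 233/4 = 58.25.
Check A: distance² to centre = 13.25 ≤ 58.25, so it lies inside.
All remaining points lie in this disk, and no smaller disk contains both endpoints, so this is the minimum enclosing circle.
r = √(58.25) ≈ 7.632.

7.632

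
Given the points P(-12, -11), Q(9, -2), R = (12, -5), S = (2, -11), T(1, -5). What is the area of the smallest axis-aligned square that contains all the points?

The bounding box has width 24 and height 9.
An axis-aligned square enclosing the set must have side ≥ max(width, height).
So the minimum side is max(24, 9) = 24.
Area = 24² = 576.

576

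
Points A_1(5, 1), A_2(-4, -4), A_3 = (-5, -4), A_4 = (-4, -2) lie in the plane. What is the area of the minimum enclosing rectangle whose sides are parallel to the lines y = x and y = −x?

In coordinates u = x + y, v = x − y the rectangle is axis-aligned; the map (x,y)→(u,v) scales areas by 2.
u-values: 6, -8, -9, -6; range = 6 − (-9) = 15.
v-values: 4, 0, -1, -2; range = 4 − (-2) = 6.
Area = (15 × 6) / 2 = 45.

45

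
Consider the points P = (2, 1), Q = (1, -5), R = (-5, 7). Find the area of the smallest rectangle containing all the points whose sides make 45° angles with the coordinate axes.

In coordinates u = x + y, v = x − y the rectangle is axis-aligned; the map (x,y)→(u,v) scales areas by 2.
u-values: 3, -4, 2; range = 3 − (-4) = 7.
v-values: 1, 6, -12; range = 6 − (-12) = 18.
Area = (7 × 18) / 2 = 63.

63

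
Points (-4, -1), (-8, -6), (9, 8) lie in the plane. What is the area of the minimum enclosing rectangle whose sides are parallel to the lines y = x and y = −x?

62

In coordinates u = x + y, v = x − y the rectangle is axis-aligned; the map (x,y)→(u,v) scales areas by 2.
u-values: -5, -14, 17; range = 17 − (-14) = 31.
v-values: -3, -2, 1; range = 1 − (-3) = 4.
Area = (31 × 4) / 2 = 62.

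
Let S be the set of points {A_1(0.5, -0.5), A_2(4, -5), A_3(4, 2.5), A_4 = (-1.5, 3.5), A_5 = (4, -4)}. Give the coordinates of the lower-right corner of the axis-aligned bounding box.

x-range [-1.5, 4], y-range [-5, 3.5].
The lower-right corner is (4, -5).

(4, -5)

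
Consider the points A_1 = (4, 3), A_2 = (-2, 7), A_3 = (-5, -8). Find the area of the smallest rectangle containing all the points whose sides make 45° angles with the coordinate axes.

120

In coordinates u = x + y, v = x − y the rectangle is axis-aligned; the map (x,y)→(u,v) scales areas by 2.
u-values: 7, 5, -13; range = 7 − (-13) = 20.
v-values: 1, -9, 3; range = 3 − (-9) = 12.
Area = (20 × 12) / 2 = 120.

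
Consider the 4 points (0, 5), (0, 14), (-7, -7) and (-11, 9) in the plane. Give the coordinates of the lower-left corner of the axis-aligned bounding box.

x-range [-11, 0], y-range [-7, 14].
The lower-left corner is (-11, -7).

(-11, -7)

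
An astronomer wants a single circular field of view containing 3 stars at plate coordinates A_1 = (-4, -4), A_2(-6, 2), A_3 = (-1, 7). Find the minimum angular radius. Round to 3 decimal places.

Side lengths²: A_1A_2² = 40, A_1A_3² = 130, A_2A_3² = 50.
Since A_1A_3² = 130 ≥ 50 + 40 = 90, the angle opposite A_1A_3 is not acute, so the smallest enclosing circle has A_1A_3 as diameter.
Centre = midpoint of A_1A_3 = (-2.5, 1.5), r² = 130/4 = 32.5.
r = √(32.5) ≈ 5.701.

5.701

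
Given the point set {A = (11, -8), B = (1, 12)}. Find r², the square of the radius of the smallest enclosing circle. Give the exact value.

The smallest circle enclosing two points has them as diameter endpoints.
Centre = midpoint = (6, 2); r² = |AB|²/4 = 500/4 = 125.

125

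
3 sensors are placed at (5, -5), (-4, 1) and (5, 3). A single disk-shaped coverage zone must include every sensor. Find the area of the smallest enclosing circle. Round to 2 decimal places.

Call the three points A, B, C in the order given.
Side lengths²: AB² = 117, AC² = 64, BC² = 85.
Since AB² = 117 < 85 + 64 = 149, the triangle is acute, so the smallest enclosing circle is the circumcircle.
Circumcentre = (7/6, -1), r² = 1105/36.
Area = π·r² = π·1105/36 ≈ 96.43.

96.43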